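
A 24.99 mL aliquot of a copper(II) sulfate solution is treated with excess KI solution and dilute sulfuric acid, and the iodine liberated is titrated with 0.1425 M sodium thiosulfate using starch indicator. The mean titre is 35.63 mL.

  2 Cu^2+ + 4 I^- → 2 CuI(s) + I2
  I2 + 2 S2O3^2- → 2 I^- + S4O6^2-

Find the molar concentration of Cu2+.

0.2032 M

n(S2O3^2-) = 0.03563 × 0.1425 = 5.077 × 10^-3 mol
n(I2) = n(S2O3^2-)/2 = 2.539 × 10^-3 mol
From the 2:1 ratio, n(Cu2+) in the aliquot = 2/1 × 2.539 × 10^-3 = 5.077 × 10^-3 mol
[Cu2+] = 5.077 × 10^-3 / 0.02499 = 0.2032 mol/L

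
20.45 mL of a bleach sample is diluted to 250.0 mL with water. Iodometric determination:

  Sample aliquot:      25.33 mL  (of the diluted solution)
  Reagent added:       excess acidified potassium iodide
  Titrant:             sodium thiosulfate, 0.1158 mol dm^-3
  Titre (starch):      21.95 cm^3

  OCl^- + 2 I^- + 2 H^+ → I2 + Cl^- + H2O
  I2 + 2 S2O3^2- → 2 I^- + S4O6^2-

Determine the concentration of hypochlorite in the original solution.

0.6134 mol/L

n(S2O3^2-) = 0.02195 × 0.1158 = 2.542 × 10^-3 mol
n(I2) = n(S2O3^2-)/2 = 1.271 × 10^-3 mol
n(OCl^-) in the aliquot = 1.271 × 10^-3 mol (1:1 ratio)
[OCl^-]_dilute = 1.271 × 10^-3 / 0.02533 = 0.05017 mol/L
[OCl^-]_original = 0.05017 × 250.0/20.45 = 0.6134 mol/L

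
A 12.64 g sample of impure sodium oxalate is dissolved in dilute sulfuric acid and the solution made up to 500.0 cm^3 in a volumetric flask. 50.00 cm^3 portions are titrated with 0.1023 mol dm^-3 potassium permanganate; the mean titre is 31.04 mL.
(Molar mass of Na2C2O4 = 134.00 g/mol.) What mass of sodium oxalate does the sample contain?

2 MnO4^- + 5 C2O4^2- + 16 H^+ → 2 Mn^2+ + 10 CO2 + 8 H2O
n(KMnO4) per titration = 0.03104 × 0.1023 = 3.175 × 10^-3 mol
From the 5:2 ratio, n(Na2C2O4) in each aliquot = 5/2 × 3.175 × 10^-3 = 7.938 × 10^-3 mol
n(Na2C2O4) in the whole flask = 7.938 × 10^-3 × 500.0/50.00 = 0.07938 mol
mass of Na2C2O4 = 0.07938 × 134.00 = 10.64 g

10.64 g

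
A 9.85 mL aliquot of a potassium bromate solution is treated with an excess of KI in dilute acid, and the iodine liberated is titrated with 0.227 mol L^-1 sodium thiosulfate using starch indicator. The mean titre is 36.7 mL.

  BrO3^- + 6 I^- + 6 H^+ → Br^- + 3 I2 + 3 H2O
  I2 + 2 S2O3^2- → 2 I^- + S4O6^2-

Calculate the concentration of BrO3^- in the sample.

n(S2O3^2-) = 0.0367 × 0.227 = 8.33 × 10^-3 mol
n(I2) = n(S2O3^2-)/2 = 4.17 × 10^-3 mol
From the 1:3 ratio, n(BrO3^-) in the aliquot = 1/3 × 4.17 × 10^-3 = 1.39 × 10^-3 mol
[BrO3^-] = 1.39 × 10^-3 / 0.00985 = 0.141 mol/L

0.141 mol/L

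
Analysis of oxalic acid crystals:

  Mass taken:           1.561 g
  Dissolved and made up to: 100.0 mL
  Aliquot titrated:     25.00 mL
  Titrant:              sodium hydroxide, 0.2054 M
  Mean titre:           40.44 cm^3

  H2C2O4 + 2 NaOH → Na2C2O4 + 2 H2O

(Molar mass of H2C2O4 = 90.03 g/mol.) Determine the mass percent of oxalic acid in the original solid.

95.81 %

n(NaOH) per titration = 0.04044 × 0.2054 = 8.306 × 10^-3 mol
From the 1:2 ratio, n(H2C2O4) in each aliquot = 1/2 × 8.306 × 10^-3 = 4.153 × 10^-3 mol
n(H2C2O4) in the whole flask = 4.153 × 10^-3 × 100.0/25.00 = 0.01661 mol
mass of H2C2O4 = 0.01661 × 90.03 = 1.496 g
% H2C2O4 = 1.496 / 1.561 × 100 = 95.81 %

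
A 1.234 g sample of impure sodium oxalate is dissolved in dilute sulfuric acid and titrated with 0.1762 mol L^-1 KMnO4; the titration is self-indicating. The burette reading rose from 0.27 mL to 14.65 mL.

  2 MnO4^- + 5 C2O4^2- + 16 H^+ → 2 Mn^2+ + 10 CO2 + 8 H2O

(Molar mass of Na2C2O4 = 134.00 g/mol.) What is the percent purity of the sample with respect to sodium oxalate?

68.79 %

n(KMnO4) = 0.01438 L × 0.1762 mol/L = 2.534 × 10^-3 mol
From the 5:2 ratio, n(Na2C2O4) = 5/2 × 2.534 × 10^-3 = 6.334 × 10^-3 mol
mass of Na2C2O4 = 6.334 × 10^-3 × 134.00 g/mol = 0.8488 g
% Na2C2O4 = 0.8488 / 1.234 × 100 = 68.79 %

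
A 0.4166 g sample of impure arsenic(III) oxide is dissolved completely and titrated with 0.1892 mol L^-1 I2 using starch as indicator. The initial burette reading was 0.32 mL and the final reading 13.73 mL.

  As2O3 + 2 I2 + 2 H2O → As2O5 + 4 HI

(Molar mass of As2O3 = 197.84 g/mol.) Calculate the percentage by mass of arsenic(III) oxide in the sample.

60.24 %

n(I2) = 0.01341 L × 0.1892 mol/L = 2.537 × 10^-3 mol
From the 1:2 ratio, n(As2O3) = 1/2 × 2.537 × 10^-3 = 1.269 × 10^-3 mol
mass of As2O3 = 1.269 × 10^-3 × 197.84 g/mol = 0.2510 g
% As2O3 = 0.2510 / 0.4166 × 100 = 60.24 %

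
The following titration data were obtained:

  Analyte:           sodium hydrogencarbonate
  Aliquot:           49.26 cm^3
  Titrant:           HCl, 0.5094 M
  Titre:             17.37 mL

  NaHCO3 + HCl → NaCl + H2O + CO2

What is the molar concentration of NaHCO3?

n(HCl) = 0.01737 L × 0.5094 mol/L = 8.848 × 10^-3 mol
n(NaHCO3) = 8.848 × 10^-3 mol (1:1 mole ratio)
[NaHCO3] = 8.848 × 10^-3 mol / 0.04926 L = 0.1796 mol/L

0.1796 M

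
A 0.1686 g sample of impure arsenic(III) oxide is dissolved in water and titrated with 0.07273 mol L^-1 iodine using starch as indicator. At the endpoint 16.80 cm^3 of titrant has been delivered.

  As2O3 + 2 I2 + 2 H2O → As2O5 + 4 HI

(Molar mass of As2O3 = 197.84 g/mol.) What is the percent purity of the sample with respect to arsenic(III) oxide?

n(I2) = 0.01680 L × 0.07273 mol/L = 1.222 × 10^-3 mol
From the 1:2 ratio, n(As2O3) = 1/2 × 1.222 × 10^-3 = 6.109 × 10^-4 mol
mass of As2O3 = 6.109 × 10^-4 × 197.84 g/mol = 0.1209 g
% As2O3 = 0.1209 / 0.1686 × 100 = 71.69 %

71.69 %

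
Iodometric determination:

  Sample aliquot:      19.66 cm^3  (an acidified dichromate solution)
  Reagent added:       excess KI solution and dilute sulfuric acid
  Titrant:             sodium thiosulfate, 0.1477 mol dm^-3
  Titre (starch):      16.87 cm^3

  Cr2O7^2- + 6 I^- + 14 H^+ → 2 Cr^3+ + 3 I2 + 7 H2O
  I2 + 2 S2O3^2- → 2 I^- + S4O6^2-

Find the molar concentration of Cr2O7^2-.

0.02112 mol/L

n(S2O3^2-) = 0.01687 × 0.1477 = 2.492 × 10^-3 mol
n(I2) = n(S2O3^2-)/2 = 1.246 × 10^-3 mol
From the 1:3 ratio, n(Cr2O7^2-) in the aliquot = 1/3 × 1.246 × 10^-3 = 4.153 × 10^-4 mol
[Cr2O7^2-] = 4.153 × 10^-4 / 0.01966 = 0.02112 mol/L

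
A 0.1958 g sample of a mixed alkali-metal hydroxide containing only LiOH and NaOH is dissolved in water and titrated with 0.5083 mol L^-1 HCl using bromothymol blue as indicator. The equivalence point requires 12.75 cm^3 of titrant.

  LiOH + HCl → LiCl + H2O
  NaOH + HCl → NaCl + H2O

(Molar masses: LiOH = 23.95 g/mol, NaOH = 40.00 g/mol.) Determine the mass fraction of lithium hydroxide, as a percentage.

n(HCl) = 0.01275 × 0.5083 = 6.481 × 10^-3 mol
Let x = n(LiOH), y = n(NaOH).
Titrant: 1x + 1y = 6.481 × 10^-3;  mass: 23.95x + 40.00y = 0.1958
Solving, x = 3.952 × 10^-3 mol, y = 2.529 × 10^-3 mol
mass of LiOH = 3.952 × 10^-3 × 23.95 = 0.09466 g
% LiOH = 0.09466 / 0.1958 × 100 = 48.34 %

48.34 %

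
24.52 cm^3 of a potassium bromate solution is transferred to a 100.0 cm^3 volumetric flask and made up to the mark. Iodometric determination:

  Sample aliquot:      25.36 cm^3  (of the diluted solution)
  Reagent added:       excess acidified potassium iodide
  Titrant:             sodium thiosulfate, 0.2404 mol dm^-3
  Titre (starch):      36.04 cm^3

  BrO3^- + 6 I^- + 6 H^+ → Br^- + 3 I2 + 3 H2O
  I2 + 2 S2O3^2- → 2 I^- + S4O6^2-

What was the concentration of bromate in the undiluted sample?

0.2322 mol/L

n(S2O3^2-) = 0.03604 × 0.2404 = 8.664 × 10^-3 mol
n(I2) = n(S2O3^2-)/2 = 4.332 × 10^-3 mol
From the 1:3 ratio, n(BrO3^-) in the aliquot = 1/3 × 4.332 × 10^-3 = 1.444 × 10^-3 mol
[BrO3^-]_dilute = 1.444 × 10^-3 / 0.02536 = 0.05694 mol/L
[BrO3^-]_original = 0.05694 × 100.0/24.52 = 0.2322 mol/L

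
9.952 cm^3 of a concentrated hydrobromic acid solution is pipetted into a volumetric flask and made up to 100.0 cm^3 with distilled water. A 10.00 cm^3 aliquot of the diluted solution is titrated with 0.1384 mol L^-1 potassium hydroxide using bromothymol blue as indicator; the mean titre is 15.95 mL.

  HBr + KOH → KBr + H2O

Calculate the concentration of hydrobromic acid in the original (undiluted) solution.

n(KOH) = 0.01595 × 0.1384 = 2.207 × 10^-3 mol
n(HBr) in the aliquot = 2.207 × 10^-3 mol (1:1 ratio)
[HBr]_dilute = 2.207 × 10^-3 / 0.01000 = 0.2207 mol/L
Dilution factor = 100.0 / 9.952 = 10.05
[HBr]_stock = 0.2207 × 10.05 = 2.218 mol/L

2.218 mol/L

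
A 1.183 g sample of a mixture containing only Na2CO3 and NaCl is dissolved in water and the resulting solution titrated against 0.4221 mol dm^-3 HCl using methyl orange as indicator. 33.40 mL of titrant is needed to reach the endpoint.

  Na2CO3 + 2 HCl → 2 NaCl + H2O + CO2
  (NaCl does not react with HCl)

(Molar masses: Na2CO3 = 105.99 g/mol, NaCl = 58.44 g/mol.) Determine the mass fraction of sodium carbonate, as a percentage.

n(HCl) = 0.03340 × 0.4221 = 0.01410 mol
Let x = n(Na2CO3), y = n(NaCl).
Titrant: 2x = 0.01410;  mass: 105.99x + 58.44y = 1.183
Solving, x = 7.049 × 10^-3 mol, y = 7.458 × 10^-3 mol
mass of Na2CO3 = 7.049 × 10^-3 × 105.99 = 0.7471 g
% Na2CO3 = 0.7471 / 1.183 × 100 = 63.16 %

63.16 %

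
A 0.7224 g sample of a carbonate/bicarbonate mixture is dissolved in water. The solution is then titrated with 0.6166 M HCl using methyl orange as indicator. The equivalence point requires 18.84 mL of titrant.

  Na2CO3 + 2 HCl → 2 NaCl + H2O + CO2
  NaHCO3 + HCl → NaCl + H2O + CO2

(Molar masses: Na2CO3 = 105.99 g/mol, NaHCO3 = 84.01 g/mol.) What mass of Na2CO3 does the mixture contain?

0.4332 g

n(HCl) = 0.01884 × 0.6166 = 0.01162 mol
Let x = n(Na2CO3), y = n(NaHCO3).
Titrant: 2x + 1y = 0.01162;  mass: 105.99x + 84.01y = 0.7224
Solving, x = 4.087 × 10^-3 mol, y = 3.443 × 10^-3 mol
mass of Na2CO3 = 4.087 × 10^-3 × 105.99 = 0.4332 g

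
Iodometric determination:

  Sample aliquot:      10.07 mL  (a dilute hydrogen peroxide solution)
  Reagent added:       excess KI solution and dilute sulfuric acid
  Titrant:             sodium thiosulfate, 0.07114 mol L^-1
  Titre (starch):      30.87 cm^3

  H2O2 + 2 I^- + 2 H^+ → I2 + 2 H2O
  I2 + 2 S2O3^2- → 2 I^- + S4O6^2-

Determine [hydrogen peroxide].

n(S2O3^2-) = 0.03087 × 0.07114 = 2.196 × 10^-3 mol
n(I2) = n(S2O3^2-)/2 = 1.098 × 10^-3 mol
n(H2O2) in the aliquot = 1.098 × 10^-3 mol (1:1 ratio)
[H2O2] = 1.098 × 10^-3 / 0.01007 = 0.1090 mol/L

0.1090 mol/L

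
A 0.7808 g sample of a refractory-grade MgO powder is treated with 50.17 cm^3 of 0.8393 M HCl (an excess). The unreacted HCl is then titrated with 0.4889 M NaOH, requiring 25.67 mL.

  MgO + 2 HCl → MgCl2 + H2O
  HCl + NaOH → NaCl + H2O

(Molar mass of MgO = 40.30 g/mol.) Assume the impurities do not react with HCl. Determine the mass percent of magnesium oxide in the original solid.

76.28 %

n(HCl) added = 0.05017 × 0.8393 = 0.04211 mol
n(NaOH) used in back-titration = 0.02567 × 0.4889 = 0.01255 mol
n(HCl) left over = 0.01255 mol (1:1 ratio)
n(HCl) consumed by analyte = 0.04211 − 0.01255 = 0.02956 mol
From the 1:2 ratio, n(MgO) = 1/2 × 0.02956 = 0.01478 mol
mass of MgO = 0.01478 × 40.30 = 0.5956 g
% MgO = 0.5956 / 0.7808 × 100 = 76.28 %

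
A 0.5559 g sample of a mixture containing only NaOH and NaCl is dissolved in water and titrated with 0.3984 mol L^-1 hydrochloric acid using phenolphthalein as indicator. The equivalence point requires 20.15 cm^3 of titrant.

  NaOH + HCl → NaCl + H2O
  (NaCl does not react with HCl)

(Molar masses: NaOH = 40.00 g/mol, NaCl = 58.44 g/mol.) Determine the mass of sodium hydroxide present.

0.3211 g

n(HCl) = 0.02015 × 0.3984 = 8.028 × 10^-3 mol
Let x = n(NaOH), y = n(NaCl).
Titrant: 1x = 8.028 × 10^-3;  mass: 40.00x + 58.44y = 0.5559
Solving, x = 8.028 × 10^-3 mol, y = 4.018 × 10^-3 mol
mass of NaOH = 8.028 × 10^-3 × 40.00 = 0.3211 g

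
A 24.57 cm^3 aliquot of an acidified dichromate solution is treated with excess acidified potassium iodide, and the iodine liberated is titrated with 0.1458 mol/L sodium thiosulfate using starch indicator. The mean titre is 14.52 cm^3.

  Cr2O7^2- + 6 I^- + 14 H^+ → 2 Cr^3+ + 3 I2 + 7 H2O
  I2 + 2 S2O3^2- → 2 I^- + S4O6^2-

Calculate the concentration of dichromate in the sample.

n(S2O3^2-) = 0.01452 × 0.1458 = 2.117 × 10^-3 mol
n(I2) = n(S2O3^2-)/2 = 1.059 × 10^-3 mol
From the 1:3 ratio, n(Cr2O7^2-) in the aliquot = 1/3 × 1.059 × 10^-3 = 3.528 × 10^-4 mol
[Cr2O7^2-] = 3.528 × 10^-4 / 0.02457 = 0.01436 mol/L

0.01436 mol/L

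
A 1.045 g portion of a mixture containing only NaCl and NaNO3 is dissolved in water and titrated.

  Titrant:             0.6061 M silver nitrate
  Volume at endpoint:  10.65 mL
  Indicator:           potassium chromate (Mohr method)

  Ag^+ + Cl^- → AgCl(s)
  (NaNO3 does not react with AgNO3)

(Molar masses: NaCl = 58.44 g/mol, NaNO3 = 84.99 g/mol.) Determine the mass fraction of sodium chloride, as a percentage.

n(AgNO3) = 0.01065 × 0.6061 = 6.455 × 10^-3 mol
Let x = n(NaCl), y = n(NaNO3).
Titrant: 1x = 6.455 × 10^-3;  mass: 58.44x + 84.99y = 1.045
Solving, x = 6.455 × 10^-3 mol, y = 7.857 × 10^-3 mol
mass of NaCl = 6.455 × 10^-3 × 58.44 = 0.3772 g
% NaCl = 0.3772 / 1.045 × 100 = 36.10 %

36.10 %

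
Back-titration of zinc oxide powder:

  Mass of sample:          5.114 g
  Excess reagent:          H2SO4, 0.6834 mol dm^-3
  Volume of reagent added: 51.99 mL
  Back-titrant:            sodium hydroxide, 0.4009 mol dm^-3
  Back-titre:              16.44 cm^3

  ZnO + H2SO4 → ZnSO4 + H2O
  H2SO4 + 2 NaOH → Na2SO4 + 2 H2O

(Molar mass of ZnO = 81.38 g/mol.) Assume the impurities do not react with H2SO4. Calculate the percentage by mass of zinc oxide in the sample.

51.30 %

n(H2SO4) added = 0.05199 × 0.6834 = 0.03553 mol
n(NaOH) used in back-titration = 0.01644 × 0.4009 = 6.591 × 10^-3 mol
From the 1:2 ratio, n(H2SO4) left over = 1/2 × 6.591 × 10^-3 = 3.295 × 10^-3 mol
n(H2SO4) consumed by analyte = 0.03553 − 3.295 × 10^-3 = 0.03223 mol
n(ZnO) = 0.03223 mol (1:1 ratio)
mass of ZnO = 0.03223 × 81.38 = 2.623 g
% ZnO = 2.623 / 5.114 × 100 = 51.30 %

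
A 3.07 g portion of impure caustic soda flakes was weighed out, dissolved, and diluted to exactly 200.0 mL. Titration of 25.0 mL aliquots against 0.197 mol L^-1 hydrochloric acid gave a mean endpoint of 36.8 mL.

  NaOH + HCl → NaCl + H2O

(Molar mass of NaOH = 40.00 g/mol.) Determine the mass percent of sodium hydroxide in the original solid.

75.6 %

n(HCl) per titration = 0.0368 × 0.197 = 7.25 × 10^-3 mol
n(NaOH) in each aliquot = 7.25 × 10^-3 mol (1:1 ratio)
n(NaOH) in the whole flask = 7.25 × 10^-3 × 200.0/25.0 = 0.0580 mol
mass of NaOH = 0.0580 × 40.00 = 2.32 g
% NaOH = 2.32 / 3.07 × 100 = 75.6 %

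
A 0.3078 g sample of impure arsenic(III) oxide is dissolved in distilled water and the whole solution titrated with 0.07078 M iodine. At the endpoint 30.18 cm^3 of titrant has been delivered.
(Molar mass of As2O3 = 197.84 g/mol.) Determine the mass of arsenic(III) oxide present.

0.2113 g

As2O3 + 2 I2 + 2 H2O → As2O5 + 4 HI
n(I2) = 0.03018 L × 0.07078 mol/L = 2.136 × 10^-3 mol
From the 1:2 ratio, n(As2O3) = 1/2 × 2.136 × 10^-3 = 1.068 × 10^-3 mol
mass of As2O3 = 1.068 × 10^-3 × 197.84 g/mol = 0.2113 g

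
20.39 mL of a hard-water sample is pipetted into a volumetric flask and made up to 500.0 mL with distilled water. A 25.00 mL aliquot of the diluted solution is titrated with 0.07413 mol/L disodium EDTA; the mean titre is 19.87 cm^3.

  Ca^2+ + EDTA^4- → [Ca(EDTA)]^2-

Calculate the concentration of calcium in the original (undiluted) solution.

n(EDTA) = 0.01987 × 0.07413 = 1.473 × 10^-3 mol
n(Ca2+) in the aliquot = 1.473 × 10^-3 mol (1:1 ratio)
[Ca2+]_dilute = 1.473 × 10^-3 / 0.02500 = 0.05892 mol/L
Dilution factor = 500.0 / 20.39 = 24.52
[Ca2+]_stock = 0.05892 × 24.52 = 1.445 mol/L

1.445 mol/L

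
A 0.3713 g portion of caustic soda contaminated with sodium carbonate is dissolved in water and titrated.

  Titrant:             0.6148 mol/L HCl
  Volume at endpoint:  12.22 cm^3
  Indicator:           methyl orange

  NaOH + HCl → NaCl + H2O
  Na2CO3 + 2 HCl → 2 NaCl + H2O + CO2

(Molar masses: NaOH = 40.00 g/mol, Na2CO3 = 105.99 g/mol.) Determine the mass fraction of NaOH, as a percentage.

n(HCl) = 0.01222 × 0.6148 = 7.513 × 10^-3 mol
Let x = n(NaOH), y = n(Na2CO3).
Titrant: 1x + 2y = 7.513 × 10^-3;  mass: 40.00x + 105.99y = 0.3713
Solving, x = 2.066 × 10^-3 mol, y = 2.724 × 10^-3 mol
mass of NaOH = 2.066 × 10^-3 × 40.00 = 0.08263 g
% NaOH = 0.08263 / 0.3713 × 100 = 22.25 %

22.25 %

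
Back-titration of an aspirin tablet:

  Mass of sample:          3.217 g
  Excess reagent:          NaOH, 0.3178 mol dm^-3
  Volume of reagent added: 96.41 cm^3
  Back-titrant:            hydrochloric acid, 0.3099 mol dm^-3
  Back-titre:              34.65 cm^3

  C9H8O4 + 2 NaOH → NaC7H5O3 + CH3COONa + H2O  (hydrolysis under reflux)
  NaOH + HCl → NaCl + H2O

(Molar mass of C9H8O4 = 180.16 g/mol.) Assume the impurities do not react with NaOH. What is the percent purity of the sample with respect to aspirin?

n(NaOH) added = 0.09641 × 0.3178 = 0.03064 mol
n(HCl) used in back-titration = 0.03465 × 0.3099 = 0.01074 mol
n(NaOH) left over = 0.01074 mol (1:1 ratio)
n(NaOH) consumed by analyte = 0.03064 − 0.01074 = 0.01990 mol
From the 1:2 ratio, n(C9H8O4) = 1/2 × 0.01990 = 9.951 × 10^-3 mol
mass of C9H8O4 = 9.951 × 10^-3 × 180.16 = 1.793 g
% C9H8O4 = 1.793 / 3.217 × 100 = 55.73 %

55.73 %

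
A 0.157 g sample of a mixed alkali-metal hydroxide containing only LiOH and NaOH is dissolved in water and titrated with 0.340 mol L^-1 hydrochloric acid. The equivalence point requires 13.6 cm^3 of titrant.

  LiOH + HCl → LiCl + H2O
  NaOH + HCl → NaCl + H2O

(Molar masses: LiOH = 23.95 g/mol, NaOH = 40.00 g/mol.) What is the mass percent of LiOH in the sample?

26.6 %

n(HCl) = 0.0136 × 0.340 = 4.62 × 10^-3 mol
Let x = n(LiOH), y = n(NaOH).
Titrant: 1x + 1y = 4.62 × 10^-3;  mass: 23.95x + 40.00y = 0.157
Solving, x = 1.74 × 10^-3 mol, y = 2.88 × 10^-3 mol
mass of LiOH = 1.74 × 10^-3 × 23.95 = 0.0417 g
% LiOH = 0.0417 / 0.157 × 100 = 26.6 %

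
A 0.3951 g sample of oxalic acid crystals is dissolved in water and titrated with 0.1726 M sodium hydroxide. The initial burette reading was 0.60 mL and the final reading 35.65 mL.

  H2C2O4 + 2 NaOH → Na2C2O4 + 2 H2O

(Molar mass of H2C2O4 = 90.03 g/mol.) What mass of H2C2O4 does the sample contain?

n(NaOH) = 0.03505 L × 0.1726 mol/L = 6.050 × 10^-3 mol
From the 1:2 ratio, n(H2C2O4) = 1/2 × 6.050 × 10^-3 = 3.025 × 10^-3 mol
mass of H2C2O4 = 3.025 × 10^-3 × 90.03 g/mol = 0.2723 g

0.2723 g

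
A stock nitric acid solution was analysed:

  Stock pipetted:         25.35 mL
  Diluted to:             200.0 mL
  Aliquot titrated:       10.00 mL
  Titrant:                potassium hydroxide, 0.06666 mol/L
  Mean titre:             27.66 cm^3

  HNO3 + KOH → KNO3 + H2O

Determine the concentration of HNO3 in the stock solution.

1.455 mol/L

n(KOH) = 0.02766 × 0.06666 = 1.844 × 10^-3 mol
n(HNO3) in the aliquot = 1.844 × 10^-3 mol (1:1 ratio)
[HNO3]_dilute = 1.844 × 10^-3 / 0.01000 = 0.1844 mol/L
Dilution factor = 200.0 / 25.35 = 7.890
[HNO3]_stock = 0.1844 × 7.890 = 1.455 mol/L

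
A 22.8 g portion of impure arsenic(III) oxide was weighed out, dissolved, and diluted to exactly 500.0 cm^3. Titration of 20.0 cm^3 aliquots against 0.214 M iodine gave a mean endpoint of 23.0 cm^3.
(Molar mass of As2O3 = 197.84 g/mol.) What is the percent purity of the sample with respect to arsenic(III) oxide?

53.4 %

As2O3 + 2 I2 + 2 H2O → As2O5 + 4 HI
n(I2) per titration = 0.0230 × 0.214 = 4.92 × 10^-3 mol
From the 1:2 ratio, n(As2O3) in each aliquot = 1/2 × 4.92 × 10^-3 = 2.46 × 10^-3 mol
n(As2O3) in the whole flask = 2.46 × 10^-3 × 500.0/20.0 = 0.0615 mol
mass of As2O3 = 0.0615 × 197.84 = 12.2 g
% As2O3 = 12.2 / 22.8 × 100 = 53.4 %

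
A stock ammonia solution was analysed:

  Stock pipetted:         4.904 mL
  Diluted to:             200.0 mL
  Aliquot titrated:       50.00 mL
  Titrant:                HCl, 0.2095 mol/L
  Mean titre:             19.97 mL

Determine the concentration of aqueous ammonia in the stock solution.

NH3 + HCl → NH4Cl
n(HCl) = 0.01997 × 0.2095 = 4.184 × 10^-3 mol
n(NH3) in the aliquot = 4.184 × 10^-3 mol (1:1 ratio)
[NH3]_dilute = 4.184 × 10^-3 / 0.05000 = 0.08367 mol/L
Dilution factor = 200.0 / 4.904 = 40.78
[NH3]_stock = 0.08367 × 40.78 = 3.412 mol/L

3.412 mol/L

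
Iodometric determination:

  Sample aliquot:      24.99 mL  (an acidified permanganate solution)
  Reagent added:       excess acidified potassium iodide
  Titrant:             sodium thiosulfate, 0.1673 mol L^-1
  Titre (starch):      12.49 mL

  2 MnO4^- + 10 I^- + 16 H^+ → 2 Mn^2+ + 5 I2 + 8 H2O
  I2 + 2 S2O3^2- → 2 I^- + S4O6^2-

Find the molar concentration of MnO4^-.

0.01672 mol/L

n(S2O3^2-) = 0.01249 × 0.1673 = 2.090 × 10^-3 mol
n(I2) = n(S2O3^2-)/2 = 1.045 × 10^-3 mol
From the 2:5 ratio, n(MnO4^-) in the aliquot = 2/5 × 1.045 × 10^-3 = 4.179 × 10^-4 mol
[MnO4^-] = 4.179 × 10^-4 / 0.02499 = 0.01672 mol/L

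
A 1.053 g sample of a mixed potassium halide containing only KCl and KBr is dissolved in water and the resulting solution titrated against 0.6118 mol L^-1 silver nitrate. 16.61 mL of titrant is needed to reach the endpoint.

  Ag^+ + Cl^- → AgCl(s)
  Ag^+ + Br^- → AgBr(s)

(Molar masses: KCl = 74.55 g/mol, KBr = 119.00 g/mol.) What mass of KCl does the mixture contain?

n(AgNO3) = 0.01661 × 0.6118 = 0.01016 mol
Let x = n(KCl), y = n(KBr).
Titrant: 1x + 1y = 0.01016;  mass: 74.55x + 119.00y = 1.053
Solving, x = 3.516 × 10^-3 mol, y = 6.646 × 10^-3 mol
mass of KCl = 3.516 × 10^-3 × 74.55 = 0.2621 g

0.2621 g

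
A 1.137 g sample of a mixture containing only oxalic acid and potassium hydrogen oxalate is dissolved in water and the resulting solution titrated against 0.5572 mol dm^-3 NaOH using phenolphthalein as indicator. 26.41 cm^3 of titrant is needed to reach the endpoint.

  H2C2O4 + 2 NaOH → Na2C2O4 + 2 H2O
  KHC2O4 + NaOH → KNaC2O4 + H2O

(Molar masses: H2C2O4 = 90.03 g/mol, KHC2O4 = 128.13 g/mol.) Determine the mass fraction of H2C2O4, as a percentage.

n(NaOH) = 0.02641 × 0.5572 = 0.01472 mol
Let x = n(H2C2O4), y = n(KHC2O4).
Titrant: 2x + 1y = 0.01472;  mass: 90.03x + 128.13y = 1.137
Solving, x = 4.503 × 10^-3 mol, y = 5.710 × 10^-3 mol
mass of H2C2O4 = 4.503 × 10^-3 × 90.03 = 0.4054 g
% H2C2O4 = 0.4054 / 1.137 × 100 = 35.65 %

35.65 %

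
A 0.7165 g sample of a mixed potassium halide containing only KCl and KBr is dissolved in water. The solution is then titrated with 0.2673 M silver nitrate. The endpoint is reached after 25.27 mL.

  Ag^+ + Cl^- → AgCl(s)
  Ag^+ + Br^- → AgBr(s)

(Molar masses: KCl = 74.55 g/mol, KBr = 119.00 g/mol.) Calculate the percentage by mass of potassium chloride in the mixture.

n(AgNO3) = 0.02527 × 0.2673 = 6.755 × 10^-3 mol
Let x = n(KCl), y = n(KBr).
Titrant: 1x + 1y = 6.755 × 10^-3;  mass: 74.55x + 119.00y = 0.7165
Solving, x = 1.964 × 10^-3 mol, y = 4.791 × 10^-3 mol
mass of KCl = 1.964 × 10^-3 × 74.55 = 0.1464 g
% KCl = 0.1464 / 0.7165 × 100 = 20.44 %

20.44 %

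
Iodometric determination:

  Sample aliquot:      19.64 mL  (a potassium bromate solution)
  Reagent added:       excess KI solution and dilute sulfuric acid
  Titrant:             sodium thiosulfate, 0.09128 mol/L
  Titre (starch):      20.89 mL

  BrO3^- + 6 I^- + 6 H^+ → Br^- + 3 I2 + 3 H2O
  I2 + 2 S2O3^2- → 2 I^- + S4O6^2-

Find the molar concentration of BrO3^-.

0.01618 mol/L

n(S2O3^2-) = 0.02089 × 0.09128 = 1.907 × 10^-3 mol
n(I2) = n(S2O3^2-)/2 = 9.534 × 10^-4 mol
From the 1:3 ratio, n(BrO3^-) in the aliquot = 1/3 × 9.534 × 10^-4 = 3.178 × 10^-4 mol
[BrO3^-] = 3.178 × 10^-4 / 0.01964 = 0.01618 mol/L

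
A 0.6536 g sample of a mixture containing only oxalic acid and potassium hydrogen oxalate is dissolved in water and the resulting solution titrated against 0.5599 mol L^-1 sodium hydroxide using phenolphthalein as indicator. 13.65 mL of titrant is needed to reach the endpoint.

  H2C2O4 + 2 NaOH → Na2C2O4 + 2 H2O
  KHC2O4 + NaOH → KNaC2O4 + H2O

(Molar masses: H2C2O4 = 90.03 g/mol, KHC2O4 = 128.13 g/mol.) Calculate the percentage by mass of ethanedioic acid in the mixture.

n(NaOH) = 0.01365 × 0.5599 = 7.643 × 10^-3 mol
Let x = n(H2C2O4), y = n(KHC2O4).
Titrant: 2x + 1y = 7.643 × 10^-3;  mass: 90.03x + 128.13y = 0.6536
Solving, x = 1.959 × 10^-3 mol, y = 3.725 × 10^-3 mol
mass of H2C2O4 = 1.959 × 10^-3 × 90.03 = 0.1764 g
% H2C2O4 = 0.1764 / 0.6536 × 100 = 26.98 %

26.98 %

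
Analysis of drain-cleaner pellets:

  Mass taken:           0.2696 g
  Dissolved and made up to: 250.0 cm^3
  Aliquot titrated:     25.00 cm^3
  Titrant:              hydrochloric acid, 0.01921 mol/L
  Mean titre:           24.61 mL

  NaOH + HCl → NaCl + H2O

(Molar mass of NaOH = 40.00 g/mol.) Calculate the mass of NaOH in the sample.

0.1891 g

n(HCl) per titration = 0.02461 × 0.01921 = 4.728 × 10^-4 mol
n(NaOH) in each aliquot = 4.728 × 10^-4 mol (1:1 ratio)
n(NaOH) in the whole flask = 4.728 × 10^-4 × 250.0/25.00 = 4.728 × 10^-3 mol
mass of NaOH = 4.728 × 10^-3 × 40.00 = 0.1891 g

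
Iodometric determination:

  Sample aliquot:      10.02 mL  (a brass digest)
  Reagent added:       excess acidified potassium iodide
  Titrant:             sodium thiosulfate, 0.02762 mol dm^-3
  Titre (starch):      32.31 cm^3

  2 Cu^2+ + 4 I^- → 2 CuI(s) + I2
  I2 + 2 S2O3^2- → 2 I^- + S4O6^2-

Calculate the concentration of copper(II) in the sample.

n(S2O3^2-) = 0.03231 × 0.02762 = 8.924 × 10^-4 mol
n(I2) = n(S2O3^2-)/2 = 4.462 × 10^-4 mol
From the 2:1 ratio, n(Cu2+) in the aliquot = 2/1 × 4.462 × 10^-4 = 8.924 × 10^-4 mol
[Cu2+] = 8.924 × 10^-4 / 0.01002 = 0.08906 mol/L

0.08906 mol/L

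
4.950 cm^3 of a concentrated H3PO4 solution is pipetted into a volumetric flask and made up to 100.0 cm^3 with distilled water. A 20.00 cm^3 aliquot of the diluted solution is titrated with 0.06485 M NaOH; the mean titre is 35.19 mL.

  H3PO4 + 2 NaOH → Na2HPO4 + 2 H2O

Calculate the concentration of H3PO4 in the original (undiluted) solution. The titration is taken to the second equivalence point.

1.153 M

n(NaOH) = 0.03519 × 0.06485 = 2.282 × 10^-3 mol
From the 1:2 ratio, n(H3PO4) in the aliquot = 1/2 × 2.282 × 10^-3 = 1.141 × 10^-3 mol
[H3PO4]_dilute = 1.141 × 10^-3 / 0.02000 = 0.05705 mol/L
Dilution factor = 100.0 / 4.950 = 20.20
[H3PO4]_stock = 0.05705 × 20.20 = 1.153 mol/L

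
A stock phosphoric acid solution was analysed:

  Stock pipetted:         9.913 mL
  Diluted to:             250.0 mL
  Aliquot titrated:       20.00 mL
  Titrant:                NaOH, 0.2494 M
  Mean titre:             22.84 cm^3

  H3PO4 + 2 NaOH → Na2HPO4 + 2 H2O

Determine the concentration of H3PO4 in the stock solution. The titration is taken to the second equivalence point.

3.591 M

n(NaOH) = 0.02284 × 0.2494 = 5.696 × 10^-3 mol
From the 1:2 ratio, n(H3PO4) in the aliquot = 1/2 × 5.696 × 10^-3 = 2.848 × 10^-3 mol
[H3PO4]_dilute = 2.848 × 10^-3 / 0.02000 = 0.1424 mol/L
Dilution factor = 250.0 / 9.913 = 25.22
[H3PO4]_stock = 0.1424 × 25.22 = 3.591 mol/L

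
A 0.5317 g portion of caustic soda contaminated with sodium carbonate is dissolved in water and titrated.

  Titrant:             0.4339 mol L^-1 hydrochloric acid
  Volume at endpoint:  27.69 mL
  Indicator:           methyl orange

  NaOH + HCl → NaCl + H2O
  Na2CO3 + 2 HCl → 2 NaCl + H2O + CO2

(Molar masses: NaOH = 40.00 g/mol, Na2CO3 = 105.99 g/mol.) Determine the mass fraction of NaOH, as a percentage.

60.80 %

n(HCl) = 0.02769 × 0.4339 = 0.01201 mol
Let x = n(NaOH), y = n(Na2CO3).
Titrant: 1x + 2y = 0.01201;  mass: 40.00x + 105.99y = 0.5317
Solving, x = 8.081 × 10^-3 mol, y = 1.967 × 10^-3 mol
mass of NaOH = 8.081 × 10^-3 × 40.00 = 0.3233 g
% NaOH = 0.3233 / 0.5317 × 100 = 60.80 %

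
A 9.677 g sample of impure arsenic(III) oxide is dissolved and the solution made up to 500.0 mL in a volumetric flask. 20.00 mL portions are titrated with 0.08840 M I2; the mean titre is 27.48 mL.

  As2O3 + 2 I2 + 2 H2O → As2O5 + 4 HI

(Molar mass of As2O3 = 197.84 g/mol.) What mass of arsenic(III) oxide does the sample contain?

6.007 g

n(I2) per titration = 0.02748 × 0.08840 = 2.429 × 10^-3 mol
From the 1:2 ratio, n(As2O3) in each aliquot = 1/2 × 2.429 × 10^-3 = 1.215 × 10^-3 mol
n(As2O3) in the whole flask = 1.215 × 10^-3 × 500.0/20.00 = 0.03037 mol
mass of As2O3 = 0.03037 × 197.84 = 6.007 g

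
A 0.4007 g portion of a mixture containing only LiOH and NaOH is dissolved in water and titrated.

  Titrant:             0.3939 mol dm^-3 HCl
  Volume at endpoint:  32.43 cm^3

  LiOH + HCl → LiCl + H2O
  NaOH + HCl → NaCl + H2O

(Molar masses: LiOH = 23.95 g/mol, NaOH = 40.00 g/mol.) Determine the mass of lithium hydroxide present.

0.1645 g

n(HCl) = 0.03243 × 0.3939 = 0.01277 mol
Let x = n(LiOH), y = n(NaOH).
Titrant: 1x + 1y = 0.01277;  mass: 23.95x + 40.00y = 0.4007
Solving, x = 6.870 × 10^-3 mol, y = 5.904 × 10^-3 mol
mass of LiOH = 6.870 × 10^-3 × 23.95 = 0.1645 g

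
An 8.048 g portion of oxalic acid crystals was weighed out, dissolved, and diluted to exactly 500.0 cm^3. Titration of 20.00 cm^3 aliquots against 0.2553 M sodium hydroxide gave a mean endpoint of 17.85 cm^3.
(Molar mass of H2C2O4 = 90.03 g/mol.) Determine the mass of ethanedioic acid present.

H2C2O4 + 2 NaOH → Na2C2O4 + 2 H2O
n(NaOH) per titration = 0.01785 × 0.2553 = 4.557 × 10^-3 mol
From the 1:2 ratio, n(H2C2O4) in each aliquot = 1/2 × 4.557 × 10^-3 = 2.279 × 10^-3 mol
n(H2C2O4) in the whole flask = 2.279 × 10^-3 × 500.0/20.00 = 0.05696 mol
mass of H2C2O4 = 0.05696 × 90.03 = 5.128 g

5.128 g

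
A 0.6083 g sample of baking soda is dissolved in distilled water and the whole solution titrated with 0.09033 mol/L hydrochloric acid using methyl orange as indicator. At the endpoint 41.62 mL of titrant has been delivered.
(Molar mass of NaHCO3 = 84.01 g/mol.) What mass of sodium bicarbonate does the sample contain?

NaHCO3 + HCl → NaCl + H2O + CO2
n(HCl) = 0.04162 L × 0.09033 mol/L = 3.760 × 10^-3 mol
n(NaHCO3) = 3.760 × 10^-3 mol (1:1 ratio)
mass of NaHCO3 = 3.760 × 10^-3 × 84.01 g/mol = 0.3158 g

0.3158 g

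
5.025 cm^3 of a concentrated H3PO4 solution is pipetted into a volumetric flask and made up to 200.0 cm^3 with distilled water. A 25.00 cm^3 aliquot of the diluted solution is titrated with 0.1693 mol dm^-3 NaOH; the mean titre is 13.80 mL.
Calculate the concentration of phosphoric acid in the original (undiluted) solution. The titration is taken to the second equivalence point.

1.860 mol/L

H3PO4 + 2 NaOH → Na2HPO4 + 2 H2O
n(NaOH) = 0.01380 × 0.1693 = 2.336 × 10^-3 mol
From the 1:2 ratio, n(H3PO4) in the aliquot = 1/2 × 2.336 × 10^-3 = 1.168 × 10^-3 mol
[H3PO4]_dilute = 1.168 × 10^-3 / 0.02500 = 0.04673 mol/L
Dilution factor = 200.0 / 5.025 = 39.80
[H3PO4]_stock = 0.04673 × 39.80 = 1.860 mol/L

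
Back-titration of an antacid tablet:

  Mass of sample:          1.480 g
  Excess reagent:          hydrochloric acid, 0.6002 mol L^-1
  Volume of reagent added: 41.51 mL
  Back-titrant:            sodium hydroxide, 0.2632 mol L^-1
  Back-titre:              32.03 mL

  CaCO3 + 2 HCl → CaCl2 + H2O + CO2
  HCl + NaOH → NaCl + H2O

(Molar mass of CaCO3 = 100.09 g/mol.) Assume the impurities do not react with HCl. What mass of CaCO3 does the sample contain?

0.8249 g

n(HCl) added = 0.04151 × 0.6002 = 0.02491 mol
n(NaOH) used in back-titration = 0.03203 × 0.2632 = 8.430 × 10^-3 mol
n(HCl) left over = 8.430 × 10^-3 mol (1:1 ratio)
n(HCl) consumed by analyte = 0.02491 − 8.430 × 10^-3 = 0.01648 mol
From the 1:2 ratio, n(CaCO3) = 1/2 × 0.01648 = 8.242 × 10^-3 mol
mass of CaCO3 = 8.242 × 10^-3 × 100.09 = 0.8249 g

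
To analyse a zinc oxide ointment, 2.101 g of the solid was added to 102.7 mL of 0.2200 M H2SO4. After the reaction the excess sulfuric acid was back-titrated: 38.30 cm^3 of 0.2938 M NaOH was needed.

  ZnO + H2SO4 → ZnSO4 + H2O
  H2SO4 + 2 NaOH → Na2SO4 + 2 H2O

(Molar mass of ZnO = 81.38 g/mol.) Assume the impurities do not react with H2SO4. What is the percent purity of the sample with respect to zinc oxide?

65.72 %

n(H2SO4) added = 0.1027 × 0.2200 = 0.02259 mol
n(NaOH) used in back-titration = 0.03830 × 0.2938 = 0.01125 mol
From the 1:2 ratio, n(H2SO4) left over = 1/2 × 0.01125 = 5.626 × 10^-3 mol
n(H2SO4) consumed by analyte = 0.02259 − 5.626 × 10^-3 = 0.01697 mol
n(ZnO) = 0.01697 mol (1:1 ratio)
mass of ZnO = 0.01697 × 81.38 = 1.381 g
% ZnO = 1.381 / 2.101 × 100 = 65.72 %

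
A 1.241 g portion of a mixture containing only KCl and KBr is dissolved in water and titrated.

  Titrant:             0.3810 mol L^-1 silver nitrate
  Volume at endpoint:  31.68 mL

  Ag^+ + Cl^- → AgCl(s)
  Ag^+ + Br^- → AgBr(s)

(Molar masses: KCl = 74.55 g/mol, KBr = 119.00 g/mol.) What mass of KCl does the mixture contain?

n(AgNO3) = 0.03168 × 0.3810 = 0.01207 mol
Let x = n(KCl), y = n(KBr).
Titrant: 1x + 1y = 0.01207;  mass: 74.55x + 119.00y = 1.241
Solving, x = 4.395 × 10^-3 mol, y = 7.675 × 10^-3 mol
mass of KCl = 4.395 × 10^-3 × 74.55 = 0.3276 g

0.3276 g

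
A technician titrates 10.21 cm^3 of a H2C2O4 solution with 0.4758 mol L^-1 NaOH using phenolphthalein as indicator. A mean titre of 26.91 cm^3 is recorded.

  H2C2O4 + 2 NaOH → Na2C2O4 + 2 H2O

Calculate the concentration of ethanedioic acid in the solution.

n(NaOH) = 0.02691 L × 0.4758 mol/L = 0.01280 mol
From the 1:2 mole ratio, n(H2C2O4) = 1/2 × 0.01280 = 6.402 × 10^-3 mol
[H2C2O4] = 6.402 × 10^-3 mol / 0.01021 L = 0.6270 mol/L

0.6270 mol/L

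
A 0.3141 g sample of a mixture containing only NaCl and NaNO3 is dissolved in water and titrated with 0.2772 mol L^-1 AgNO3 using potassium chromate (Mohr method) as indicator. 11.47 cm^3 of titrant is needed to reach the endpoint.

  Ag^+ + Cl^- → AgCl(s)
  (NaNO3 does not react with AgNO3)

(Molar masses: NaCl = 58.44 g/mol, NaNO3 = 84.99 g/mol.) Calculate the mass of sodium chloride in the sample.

n(AgNO3) = 0.01147 × 0.2772 = 3.179 × 10^-3 mol
Let x = n(NaCl), y = n(NaNO3).
Titrant: 1x = 3.179 × 10^-3;  mass: 58.44x + 84.99y = 0.3141
Solving, x = 3.179 × 10^-3 mol, y = 1.509 × 10^-3 mol
mass of NaCl = 3.179 × 10^-3 × 58.44 = 0.1858 g

0.1858 g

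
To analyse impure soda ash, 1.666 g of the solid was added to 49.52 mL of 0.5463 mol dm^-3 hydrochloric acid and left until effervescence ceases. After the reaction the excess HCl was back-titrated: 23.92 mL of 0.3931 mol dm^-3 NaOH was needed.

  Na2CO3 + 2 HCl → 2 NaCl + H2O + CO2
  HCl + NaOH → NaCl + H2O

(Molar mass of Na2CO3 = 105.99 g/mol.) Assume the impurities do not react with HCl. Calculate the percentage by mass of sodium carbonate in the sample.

56.14 %

n(HCl) added = 0.04952 × 0.5463 = 0.02705 mol
n(NaOH) used in back-titration = 0.02392 × 0.3931 = 9.403 × 10^-3 mol
n(HCl) left over = 9.403 × 10^-3 mol (1:1 ratio)
n(HCl) consumed by analyte = 0.02705 − 9.403 × 10^-3 = 0.01765 mol
From the 1:2 ratio, n(Na2CO3) = 1/2 × 0.01765 = 8.825 × 10^-3 mol
mass of Na2CO3 = 8.825 × 10^-3 × 105.99 = 0.9354 g
% Na2CO3 = 0.9354 / 1.666 × 100 = 56.14 %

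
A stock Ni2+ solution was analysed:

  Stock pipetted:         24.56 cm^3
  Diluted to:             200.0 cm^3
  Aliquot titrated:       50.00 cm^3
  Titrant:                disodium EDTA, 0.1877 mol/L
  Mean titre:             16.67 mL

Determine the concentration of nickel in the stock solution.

0.5096 mol/L

Ni^2+ + EDTA^4- → [Ni(EDTA)]^2-
n(EDTA) = 0.01667 × 0.1877 = 3.129 × 10^-3 mol
n(Ni2+) in the aliquot = 3.129 × 10^-3 mol (1:1 ratio)
[Ni2+]_dilute = 3.129 × 10^-3 / 0.05000 = 0.06258 mol/L
Dilution factor = 200.0 / 24.56 = 8.143
[Ni2+]_stock = 0.06258 × 8.143 = 0.5096 mol/L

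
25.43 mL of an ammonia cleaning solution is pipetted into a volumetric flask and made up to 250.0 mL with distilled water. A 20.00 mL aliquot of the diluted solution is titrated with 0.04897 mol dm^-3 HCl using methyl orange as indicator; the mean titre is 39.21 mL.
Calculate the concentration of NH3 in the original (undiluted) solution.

0.9438 mol/L

NH3 + HCl → NH4Cl
n(HCl) = 0.03921 × 0.04897 = 1.920 × 10^-3 mol
n(NH3) in the aliquot = 1.920 × 10^-3 mol (1:1 ratio)
[NH3]_dilute = 1.920 × 10^-3 / 0.02000 = 0.09601 mol/L
Dilution factor = 250.0 / 25.43 = 9.831
[NH3]_stock = 0.09601 × 9.831 = 0.9438 mol/L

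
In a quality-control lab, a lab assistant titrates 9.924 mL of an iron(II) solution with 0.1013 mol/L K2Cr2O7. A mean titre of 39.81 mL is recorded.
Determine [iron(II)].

2.438 mol/L

Cr2O7^2- + 6 Fe^2+ + 14 H^+ → 2 Cr^3+ + 6 Fe^3+ + 7 H2O
n(K2Cr2O7) = 0.03981 L × 0.1013 mol/L = 4.033 × 10^-3 mol
From the 6:1 mole ratio, n(Fe2+) = 6/1 × 4.033 × 10^-3 = 0.02420 mol
[Fe2+] = 0.02420 mol / 0.009924 L = 2.438 mol/L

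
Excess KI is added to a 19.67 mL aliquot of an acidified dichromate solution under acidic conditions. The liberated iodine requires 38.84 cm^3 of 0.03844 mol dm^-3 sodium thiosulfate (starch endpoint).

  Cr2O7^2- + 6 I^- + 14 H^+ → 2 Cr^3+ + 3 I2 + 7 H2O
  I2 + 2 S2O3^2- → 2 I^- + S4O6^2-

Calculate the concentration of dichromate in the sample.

n(S2O3^2-) = 0.03884 × 0.03844 = 1.493 × 10^-3 mol
n(I2) = n(S2O3^2-)/2 = 7.465 × 10^-4 mol
From the 1:3 ratio, n(Cr2O7^2-) in the aliquot = 1/3 × 7.465 × 10^-4 = 2.488 × 10^-4 mol
[Cr2O7^2-] = 2.488 × 10^-4 / 0.01967 = 0.01265 mol/L

0.01265 mol/L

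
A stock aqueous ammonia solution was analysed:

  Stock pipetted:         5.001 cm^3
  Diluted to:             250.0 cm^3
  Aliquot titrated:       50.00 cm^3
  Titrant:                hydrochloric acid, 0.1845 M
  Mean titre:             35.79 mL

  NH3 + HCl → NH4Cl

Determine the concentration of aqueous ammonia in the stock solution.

n(HCl) = 0.03579 × 0.1845 = 6.603 × 10^-3 mol
n(NH3) in the aliquot = 6.603 × 10^-3 mol (1:1 ratio)
[NH3]_dilute = 6.603 × 10^-3 / 0.05000 = 0.1321 mol/L
Dilution factor = 250.0 / 5.001 = 49.99
[NH3]_stock = 0.1321 × 49.99 = 6.602 mol/L

6.602 M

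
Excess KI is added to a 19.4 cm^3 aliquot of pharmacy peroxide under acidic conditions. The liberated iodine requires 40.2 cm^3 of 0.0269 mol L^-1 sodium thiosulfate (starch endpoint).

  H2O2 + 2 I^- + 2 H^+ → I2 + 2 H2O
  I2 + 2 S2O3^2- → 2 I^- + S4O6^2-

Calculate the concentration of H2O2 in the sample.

0.0279 mol/L

n(S2O3^2-) = 0.0402 × 0.0269 = 1.08 × 10^-3 mol
n(I2) = n(S2O3^2-)/2 = 5.41 × 10^-4 mol
n(H2O2) in the aliquot = 5.41 × 10^-4 mol (1:1 ratio)
[H2O2] = 5.41 × 10^-4 / 0.0194 = 0.0279 mol/L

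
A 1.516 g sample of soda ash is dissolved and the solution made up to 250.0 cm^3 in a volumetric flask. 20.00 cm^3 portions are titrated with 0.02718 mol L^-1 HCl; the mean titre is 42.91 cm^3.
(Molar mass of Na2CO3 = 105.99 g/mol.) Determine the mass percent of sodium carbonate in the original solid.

50.96 %

Na2CO3 + 2 HCl → 2 NaCl + H2O + CO2
n(HCl) per titration = 0.04291 × 0.02718 = 1.166 × 10^-3 mol
From the 1:2 ratio, n(Na2CO3) in each aliquot = 1/2 × 1.166 × 10^-3 = 5.831 × 10^-4 mol
n(Na2CO3) in the whole flask = 5.831 × 10^-4 × 250.0/20.00 = 7.289 × 10^-3 mol
mass of Na2CO3 = 7.289 × 10^-3 × 105.99 = 0.7726 g
% Na2CO3 = 0.7726 / 1.516 × 100 = 50.96 %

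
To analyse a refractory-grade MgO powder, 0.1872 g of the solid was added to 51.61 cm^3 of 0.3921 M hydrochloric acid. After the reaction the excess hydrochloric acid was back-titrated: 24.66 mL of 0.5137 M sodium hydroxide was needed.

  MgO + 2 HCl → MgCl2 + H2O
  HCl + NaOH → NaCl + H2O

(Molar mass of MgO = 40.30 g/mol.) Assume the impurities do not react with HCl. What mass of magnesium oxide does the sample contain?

0.1525 g

n(HCl) added = 0.05161 × 0.3921 = 0.02024 mol
n(NaOH) used in back-titration = 0.02466 × 0.5137 = 0.01267 mol
n(HCl) left over = 0.01267 mol (1:1 ratio)
n(HCl) consumed by analyte = 0.02024 − 0.01267 = 7.568 × 10^-3 mol
From the 1:2 ratio, n(MgO) = 1/2 × 7.568 × 10^-3 = 3.784 × 10^-3 mol
mass of MgO = 3.784 × 10^-3 × 40.30 = 0.1525 g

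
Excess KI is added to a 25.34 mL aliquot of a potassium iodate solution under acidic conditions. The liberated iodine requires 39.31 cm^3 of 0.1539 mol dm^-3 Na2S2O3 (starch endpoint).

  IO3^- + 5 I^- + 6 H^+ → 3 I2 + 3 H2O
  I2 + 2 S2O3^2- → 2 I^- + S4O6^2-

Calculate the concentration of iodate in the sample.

n(S2O3^2-) = 0.03931 × 0.1539 = 6.050 × 10^-3 mol
n(I2) = n(S2O3^2-)/2 = 3.025 × 10^-3 mol
From the 1:3 ratio, n(IO3^-) in the aliquot = 1/3 × 3.025 × 10^-3 = 1.008 × 10^-3 mol
[IO3^-] = 1.008 × 10^-3 / 0.02534 = 0.03979 mol/L

0.03979 mol/L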